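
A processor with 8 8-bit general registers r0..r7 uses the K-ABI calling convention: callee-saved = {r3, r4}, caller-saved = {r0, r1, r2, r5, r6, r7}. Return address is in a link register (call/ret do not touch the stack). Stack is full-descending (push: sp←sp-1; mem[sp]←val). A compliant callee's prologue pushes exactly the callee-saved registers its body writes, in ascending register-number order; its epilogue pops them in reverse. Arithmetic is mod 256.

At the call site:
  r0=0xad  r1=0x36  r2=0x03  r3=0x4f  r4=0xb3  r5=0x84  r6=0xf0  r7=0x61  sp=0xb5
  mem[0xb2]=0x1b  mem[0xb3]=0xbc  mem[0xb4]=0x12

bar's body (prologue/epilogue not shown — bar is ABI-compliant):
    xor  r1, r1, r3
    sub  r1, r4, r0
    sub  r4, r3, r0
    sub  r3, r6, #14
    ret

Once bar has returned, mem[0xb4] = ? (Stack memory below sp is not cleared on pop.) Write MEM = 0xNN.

prologue: push r3 -> mem[0xb4]=0x4f, sp=0xb4
prologue: push r4 -> mem[0xb3]=0xb3, sp=0xb3
body[0] xor  r1, r1, r3 -> r1=0x79
body[1] sub  r1, r4, r0 -> r1=0x06
body[2] sub  r4, r3, r0 -> r4=0xa2
body[3] sub  r3, r6, #14 -> r3=0xe2
epilogue: pop r4=0xb3, sp=0xb4
epilogue: pop r3=0x4f, sp=0xb5
prologue pushed ['r3', 'r4'] at ['0xb4', '0xb3']

MEM = 0x4f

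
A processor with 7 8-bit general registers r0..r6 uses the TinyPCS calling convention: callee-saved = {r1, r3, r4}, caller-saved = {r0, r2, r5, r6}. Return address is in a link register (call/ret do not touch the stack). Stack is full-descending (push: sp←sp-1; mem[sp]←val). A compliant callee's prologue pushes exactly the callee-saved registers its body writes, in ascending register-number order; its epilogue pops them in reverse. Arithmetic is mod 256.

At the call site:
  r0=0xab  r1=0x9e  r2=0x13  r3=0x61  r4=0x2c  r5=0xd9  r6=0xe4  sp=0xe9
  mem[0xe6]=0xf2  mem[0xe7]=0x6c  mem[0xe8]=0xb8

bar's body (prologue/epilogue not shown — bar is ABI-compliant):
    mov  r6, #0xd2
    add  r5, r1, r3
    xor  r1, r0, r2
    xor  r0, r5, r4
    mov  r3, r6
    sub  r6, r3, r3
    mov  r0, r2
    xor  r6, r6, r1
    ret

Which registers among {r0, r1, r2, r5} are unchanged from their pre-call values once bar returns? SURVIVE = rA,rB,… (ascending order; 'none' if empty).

SURVIVE = r1,r2

prologue: push r1 -> mem[0xe8]=0x9e, sp=0xe8
prologue: push r3 -> mem[0xe7]=0x61, sp=0xe7
body[0] mov  r6, #0xd2 -> r6=0xd2
body[1] add  r5, r1, r3 -> r5=0xff
body[2] xor  r1, r0, r2 -> r1=0xb8
body[3] xor  r0, r5, r4 -> r0=0xd3
body[4] mov  r3, r6 -> r3=0xd2
body[5] sub  r6, r3, r3 -> r6=0x00
body[6] mov  r0, r2 -> r0=0x13
body[7] xor  r6, r6, r1 -> r6=0xb8
epilogue: pop r3=0x61, sp=0xe8
epilogue: pop r1=0x9e, sp=0xe9
r0: caller-saved, written=True
r1: callee-saved, written=True
r2: caller-saved, written=False
r5: caller-saved, written=True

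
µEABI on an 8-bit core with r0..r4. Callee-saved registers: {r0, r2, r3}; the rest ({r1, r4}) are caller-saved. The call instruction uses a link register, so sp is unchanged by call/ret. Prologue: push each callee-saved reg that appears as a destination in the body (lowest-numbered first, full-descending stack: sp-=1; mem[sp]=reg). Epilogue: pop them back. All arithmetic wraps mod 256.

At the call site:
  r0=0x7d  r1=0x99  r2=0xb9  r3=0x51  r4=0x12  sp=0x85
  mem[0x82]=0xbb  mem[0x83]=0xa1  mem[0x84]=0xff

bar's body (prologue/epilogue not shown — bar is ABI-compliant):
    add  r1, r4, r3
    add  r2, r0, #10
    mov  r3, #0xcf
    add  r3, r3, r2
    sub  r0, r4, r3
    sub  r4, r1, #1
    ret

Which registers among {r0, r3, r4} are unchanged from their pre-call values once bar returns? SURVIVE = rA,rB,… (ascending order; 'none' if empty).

prologue: push r0 → mem[0x84]=0x7d, sp=0x84
prologue: push r2 → mem[0x83]=0xb9, sp=0x83
prologue: push r3 → mem[0x82]=0x51, sp=0x82
body[0] add  r1, r4, r3 → r1=0x63
body[1] add  r2, r0, #10 → r2=0x87
body[2] mov  r3, #0xcf → r3=0xcf
body[3] add  r3, r3, r2 → r3=0x56
body[4] sub  r0, r4, r3 → r0=0xbc
body[5] sub  r4, r1, #1 → r4=0x62
epilogue: pop r3=0x51, sp=0x83
epilogue: pop r2=0xb9, sp=0x84
epilogue: pop r0=0x7d, sp=0x85
r0: callee-saved, written=True
r3: callee-saved, written=True
r4: caller-saved, written=True

SURVIVE = r0,r3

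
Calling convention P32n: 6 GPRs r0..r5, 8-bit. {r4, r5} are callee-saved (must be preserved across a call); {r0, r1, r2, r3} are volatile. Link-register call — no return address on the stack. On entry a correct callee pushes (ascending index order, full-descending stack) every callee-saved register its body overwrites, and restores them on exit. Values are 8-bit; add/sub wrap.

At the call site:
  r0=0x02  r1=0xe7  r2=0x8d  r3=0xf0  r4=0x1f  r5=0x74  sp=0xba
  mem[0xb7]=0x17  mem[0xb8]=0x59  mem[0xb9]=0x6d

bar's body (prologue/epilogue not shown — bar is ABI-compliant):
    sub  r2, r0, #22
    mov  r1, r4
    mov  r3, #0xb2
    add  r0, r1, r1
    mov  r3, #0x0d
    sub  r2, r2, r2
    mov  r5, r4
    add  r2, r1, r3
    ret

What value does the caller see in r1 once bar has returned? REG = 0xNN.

prologue: push r5 -> mem[0xb9]=0x74, sp=0xb9
body[0] sub  r2, r0, #22 -> r2=0xec
body[1] mov  r1, r4 -> r1=0x1f
body[2] mov  r3, #0xb2 -> r3=0xb2
body[3] add  r0, r1, r1 -> r0=0x3e
body[4] mov  r3, #0x0d -> r3=0x0d
body[5] sub  r2, r2, r2 -> r2=0x00
body[6] mov  r5, r4 -> r5=0x1f
body[7] add  r2, r1, r3 -> r2=0x2c
epilogue: pop r5=0x74, sp=0xba
r1 is caller-saved -> body value

REG = 0x1f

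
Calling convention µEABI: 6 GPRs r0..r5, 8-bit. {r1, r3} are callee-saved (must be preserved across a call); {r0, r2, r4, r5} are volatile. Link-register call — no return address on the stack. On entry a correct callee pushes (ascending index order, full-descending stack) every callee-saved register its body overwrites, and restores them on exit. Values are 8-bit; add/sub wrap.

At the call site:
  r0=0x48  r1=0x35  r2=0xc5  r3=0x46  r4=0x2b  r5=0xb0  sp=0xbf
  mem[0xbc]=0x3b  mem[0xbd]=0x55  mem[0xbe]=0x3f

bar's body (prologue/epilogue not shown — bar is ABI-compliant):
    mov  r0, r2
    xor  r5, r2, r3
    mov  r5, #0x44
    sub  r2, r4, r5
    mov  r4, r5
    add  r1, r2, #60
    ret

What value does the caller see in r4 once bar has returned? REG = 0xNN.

prologue: push r1 → mem[0xbe]=0x35, sp=0xbe
body[0] mov  r0, r2 → r0=0xc5
body[1] xor  r5, r2, r3 → r5=0x83
body[2] mov  r5, #0x44 → r5=0x44
body[3] sub  r2, r4, r5 → r2=0xe7
body[4] mov  r4, r5 → r4=0x44
body[5] add  r1, r2, #60 → r1=0x23
epilogue: pop r1=0x35, sp=0xbf
r4 is caller-saved → body value

REG = 0x44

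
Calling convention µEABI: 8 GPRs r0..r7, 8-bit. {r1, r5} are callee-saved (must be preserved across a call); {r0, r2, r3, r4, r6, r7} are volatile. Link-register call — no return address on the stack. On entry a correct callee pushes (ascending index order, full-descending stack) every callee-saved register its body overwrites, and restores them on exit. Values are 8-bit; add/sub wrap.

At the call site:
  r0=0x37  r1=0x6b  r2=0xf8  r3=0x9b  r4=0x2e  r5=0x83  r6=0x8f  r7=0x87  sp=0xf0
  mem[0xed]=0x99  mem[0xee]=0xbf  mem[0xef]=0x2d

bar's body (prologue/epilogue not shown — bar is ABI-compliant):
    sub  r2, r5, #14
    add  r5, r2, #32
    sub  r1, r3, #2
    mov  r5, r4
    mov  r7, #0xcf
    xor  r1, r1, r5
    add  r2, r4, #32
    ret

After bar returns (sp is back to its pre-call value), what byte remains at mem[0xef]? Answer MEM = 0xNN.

prologue: push r1 → mem[0xef]=0x6b, sp=0xef
prologue: push r5 → mem[0xee]=0x83, sp=0xee
body[0] sub  r2, r5, #14 → r2=0x75
body[1] add  r5, r2, #32 → r5=0x95
body[2] sub  r1, r3, #2 → r1=0x99
body[3] mov  r5, r4 → r5=0x2e
body[4] mov  r7, #0xcf → r7=0xcf
body[5] xor  r1, r1, r5 → r1=0xb7
body[6] add  r2, r4, #32 → r2=0x4e
epilogue: pop r5=0x83, sp=0xef
epilogue: pop r1=0x6b, sp=0xf0
prologue pushed ['r1', 'r5'] at ['0xef', '0xee']

MEM = 0x6b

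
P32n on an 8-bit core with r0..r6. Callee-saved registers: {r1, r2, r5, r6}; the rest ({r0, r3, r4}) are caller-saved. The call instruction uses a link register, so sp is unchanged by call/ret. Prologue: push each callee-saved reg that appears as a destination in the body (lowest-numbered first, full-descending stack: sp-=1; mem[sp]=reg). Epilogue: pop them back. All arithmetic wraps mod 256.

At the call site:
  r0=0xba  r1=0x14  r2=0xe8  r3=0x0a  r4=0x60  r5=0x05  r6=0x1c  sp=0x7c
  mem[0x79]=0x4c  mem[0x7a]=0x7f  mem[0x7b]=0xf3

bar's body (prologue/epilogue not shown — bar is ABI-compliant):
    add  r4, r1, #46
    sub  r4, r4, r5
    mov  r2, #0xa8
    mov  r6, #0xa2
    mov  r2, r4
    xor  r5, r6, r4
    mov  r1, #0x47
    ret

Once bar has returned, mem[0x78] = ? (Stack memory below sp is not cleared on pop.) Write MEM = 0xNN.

prologue: push r1 → mem[0x7b]=0x14, sp=0x7b
prologue: push r2 → mem[0x7a]=0xe8, sp=0x7a
prologue: push r5 → mem[0x79]=0x05, sp=0x79
prologue: push r6 → mem[0x78]=0x1c, sp=0x78
body[0] add  r4, r1, #46 → r4=0x42
body[1] sub  r4, r4, r5 → r4=0x3d
body[2] mov  r2, #0xa8 → r2=0xa8
body[3] mov  r6, #0xa2 → r6=0xa2
body[4] mov  r2, r4 → r2=0x3d
body[5] xor  r5, r6, r4 → r5=0x9f
body[6] mov  r1, #0x47 → r1=0x47
epilogue: pop r6=0x1c, sp=0x79
epilogue: pop r5=0x05, sp=0x7a
epilogue: pop r2=0xe8, sp=0x7b
epilogue: pop r1=0x14, sp=0x7c
prologue pushed ['r1', 'r2', 'r5', 'r6'] at ['0x7b', '0x7a', '0x79', '0x78']

MEM = 0x1c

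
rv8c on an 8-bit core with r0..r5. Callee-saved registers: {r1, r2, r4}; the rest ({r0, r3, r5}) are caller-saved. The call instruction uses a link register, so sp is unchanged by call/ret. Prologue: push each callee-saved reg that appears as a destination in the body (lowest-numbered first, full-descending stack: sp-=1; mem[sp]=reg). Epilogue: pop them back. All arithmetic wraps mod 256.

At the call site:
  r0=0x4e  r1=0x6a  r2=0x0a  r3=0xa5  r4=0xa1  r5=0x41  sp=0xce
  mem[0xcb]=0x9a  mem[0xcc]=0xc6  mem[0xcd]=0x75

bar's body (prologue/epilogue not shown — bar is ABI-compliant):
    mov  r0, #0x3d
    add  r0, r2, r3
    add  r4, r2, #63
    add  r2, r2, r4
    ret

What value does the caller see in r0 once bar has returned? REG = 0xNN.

REG = 0xaf

prologue: push r2 → mem[0xcd]=0x0a, sp=0xcd
prologue: push r4 → mem[0xcc]=0xa1, sp=0xcc
body[0] mov  r0, #0x3d → r0=0x3d
body[1] add  r0, r2, r3 → r0=0xaf
body[2] add  r4, r2, #63 → r4=0x49
body[3] add  r2, r2, r4 → r2=0x53
epilogue: pop r4=0xa1, sp=0xcd
epilogue: pop r2=0x0a, sp=0xce
r0 is caller-saved → body value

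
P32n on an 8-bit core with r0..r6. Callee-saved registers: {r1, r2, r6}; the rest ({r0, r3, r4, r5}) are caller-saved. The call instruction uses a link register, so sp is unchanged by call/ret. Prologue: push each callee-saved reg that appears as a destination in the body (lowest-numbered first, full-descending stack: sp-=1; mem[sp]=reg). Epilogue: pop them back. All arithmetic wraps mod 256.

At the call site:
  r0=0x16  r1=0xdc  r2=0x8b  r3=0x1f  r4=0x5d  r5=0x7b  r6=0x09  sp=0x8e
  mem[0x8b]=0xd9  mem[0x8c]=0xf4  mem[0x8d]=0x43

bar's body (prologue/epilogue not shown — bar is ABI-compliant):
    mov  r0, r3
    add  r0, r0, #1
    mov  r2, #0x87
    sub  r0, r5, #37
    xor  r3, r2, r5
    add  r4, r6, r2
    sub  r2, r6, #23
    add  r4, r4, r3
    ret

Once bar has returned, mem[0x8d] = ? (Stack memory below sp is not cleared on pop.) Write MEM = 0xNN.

MEM = 0x8b

prologue: push r2 → mem[0x8d]=0x8b, sp=0x8d
body[0] mov  r0, r3 → r0=0x1f
body[1] add  r0, r0, #1 → r0=0x20
body[2] mov  r2, #0x87 → r2=0x87
body[3] sub  r0, r5, #37 → r0=0x56
body[4] xor  r3, r2, r5 → r3=0xfc
body[5] add  r4, r6, r2 → r4=0x90
body[6] sub  r2, r6, #23 → r2=0xf2
body[7] add  r4, r4, r3 → r4=0x8c
epilogue: pop r2=0x8b, sp=0x8e
prologue pushed ['r2'] at ['0x8d']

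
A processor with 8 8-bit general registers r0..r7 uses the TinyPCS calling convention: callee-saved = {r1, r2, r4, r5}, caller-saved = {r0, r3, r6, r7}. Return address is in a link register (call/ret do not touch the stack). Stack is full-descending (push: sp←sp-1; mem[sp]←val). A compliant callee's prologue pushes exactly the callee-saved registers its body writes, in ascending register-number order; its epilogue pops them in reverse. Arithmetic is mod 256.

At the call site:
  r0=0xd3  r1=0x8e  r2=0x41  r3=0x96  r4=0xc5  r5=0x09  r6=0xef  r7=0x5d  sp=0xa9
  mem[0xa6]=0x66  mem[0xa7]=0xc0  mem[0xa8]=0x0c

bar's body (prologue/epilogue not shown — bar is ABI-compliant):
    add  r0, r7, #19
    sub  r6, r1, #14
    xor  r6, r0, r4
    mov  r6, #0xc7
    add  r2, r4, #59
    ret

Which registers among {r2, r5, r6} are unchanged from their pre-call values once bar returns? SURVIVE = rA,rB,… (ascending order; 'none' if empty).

SURVIVE = r2,r5

prologue: push r2 → mem[0xa8]=0x41, sp=0xa8
body[0] add  r0, r7, #19 → r0=0x70
body[1] sub  r6, r1, #14 → r6=0x80
body[2] xor  r6, r0, r4 → r6=0xb5
body[3] mov  r6, #0xc7 → r6=0xc7
body[4] add  r2, r4, #59 → r2=0x00
epilogue: pop r2=0x41, sp=0xa9
r2: callee-saved, written=True
r5: callee-saved, written=False
r6: caller-saved, written=True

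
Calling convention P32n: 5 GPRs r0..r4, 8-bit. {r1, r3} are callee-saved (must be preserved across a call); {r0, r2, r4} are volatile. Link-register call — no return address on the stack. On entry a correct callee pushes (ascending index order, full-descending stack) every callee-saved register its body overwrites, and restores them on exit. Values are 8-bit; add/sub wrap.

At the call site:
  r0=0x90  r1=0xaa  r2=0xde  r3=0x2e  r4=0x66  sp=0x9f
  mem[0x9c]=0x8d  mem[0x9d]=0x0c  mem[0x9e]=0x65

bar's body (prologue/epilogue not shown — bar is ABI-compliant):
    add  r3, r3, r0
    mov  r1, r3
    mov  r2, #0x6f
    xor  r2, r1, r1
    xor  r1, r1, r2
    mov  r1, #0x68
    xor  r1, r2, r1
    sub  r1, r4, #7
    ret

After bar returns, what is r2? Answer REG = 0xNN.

prologue: push r1 → mem[0x9e]=0xaa, sp=0x9e
prologue: push r3 → mem[0x9d]=0x2e, sp=0x9d
body[0] add  r3, r3, r0 → r3=0xbe
body[1] mov  r1, r3 → r1=0xbe
body[2] mov  r2, #0x6f → r2=0x6f
body[3] xor  r2, r1, r1 → r2=0x00
body[4] xor  r1, r1, r2 → r1=0xbe
body[5] mov  r1, #0x68 → r1=0x68
body[6] xor  r1, r2, r1 → r1=0x68
body[7] sub  r1, r4, #7 → r1=0x5f
epilogue: pop r3=0x2e, sp=0x9e
epilogue: pop r1=0xaa, sp=0x9f
r2 is caller-saved → body value

REG = 0x00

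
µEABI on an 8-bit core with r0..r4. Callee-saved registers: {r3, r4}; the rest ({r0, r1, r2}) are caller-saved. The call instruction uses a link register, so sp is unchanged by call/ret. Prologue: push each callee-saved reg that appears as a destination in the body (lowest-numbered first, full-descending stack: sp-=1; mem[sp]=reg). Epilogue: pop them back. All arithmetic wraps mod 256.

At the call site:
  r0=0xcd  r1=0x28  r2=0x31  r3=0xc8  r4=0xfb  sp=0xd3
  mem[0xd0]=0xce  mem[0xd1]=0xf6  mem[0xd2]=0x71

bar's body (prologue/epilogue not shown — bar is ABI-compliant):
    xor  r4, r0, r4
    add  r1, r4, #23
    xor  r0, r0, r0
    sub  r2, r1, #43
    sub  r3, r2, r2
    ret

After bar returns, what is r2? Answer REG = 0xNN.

REG = 0x22

prologue: push r3 → mem[0xd2]=0xc8, sp=0xd2
prologue: push r4 → mem[0xd1]=0xfb, sp=0xd1
body[0] xor  r4, r0, r4 → r4=0x36
body[1] add  r1, r4, #23 → r1=0x4d
body[2] xor  r0, r0, r0 → r0=0x00
body[3] sub  r2, r1, #43 → r2=0x22
body[4] sub  r3, r2, r2 → r3=0x00
epilogue: pop r4=0xfb, sp=0xd2
epilogue: pop r3=0xc8, sp=0xd3
r2 is caller-saved → body value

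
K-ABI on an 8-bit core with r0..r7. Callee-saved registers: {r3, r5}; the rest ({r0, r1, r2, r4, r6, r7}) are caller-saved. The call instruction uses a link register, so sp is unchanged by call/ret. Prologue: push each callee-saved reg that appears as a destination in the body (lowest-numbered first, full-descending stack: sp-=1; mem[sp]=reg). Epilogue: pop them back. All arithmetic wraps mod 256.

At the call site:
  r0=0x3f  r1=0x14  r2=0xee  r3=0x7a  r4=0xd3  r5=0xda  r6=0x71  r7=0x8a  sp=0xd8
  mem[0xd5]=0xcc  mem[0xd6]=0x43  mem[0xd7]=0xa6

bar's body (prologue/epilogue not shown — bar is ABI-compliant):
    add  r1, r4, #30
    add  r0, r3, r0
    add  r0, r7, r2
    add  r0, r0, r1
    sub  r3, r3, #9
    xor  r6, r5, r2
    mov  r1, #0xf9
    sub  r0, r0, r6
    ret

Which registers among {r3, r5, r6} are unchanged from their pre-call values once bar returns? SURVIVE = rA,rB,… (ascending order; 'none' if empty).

SURVIVE = r3,r5

prologue: push r3 -> mem[0xd7]=0x7a, sp=0xd7
body[0] add  r1, r4, #30 -> r1=0xf1
body[1] add  r0, r3, r0 -> r0=0xb9
body[2] add  r0, r7, r2 -> r0=0x78
body[3] add  r0, r0, r1 -> r0=0x69
body[4] sub  r3, r3, #9 -> r3=0x71
body[5] xor  r6, r5, r2 -> r6=0x34
body[6] mov  r1, #0xf9 -> r1=0xf9
body[7] sub  r0, r0, r6 -> r0=0x35
epilogue: pop r3=0x7a, sp=0xd8
r3: callee-saved, written=True
r5: callee-saved, written=False
r6: caller-saved, written=True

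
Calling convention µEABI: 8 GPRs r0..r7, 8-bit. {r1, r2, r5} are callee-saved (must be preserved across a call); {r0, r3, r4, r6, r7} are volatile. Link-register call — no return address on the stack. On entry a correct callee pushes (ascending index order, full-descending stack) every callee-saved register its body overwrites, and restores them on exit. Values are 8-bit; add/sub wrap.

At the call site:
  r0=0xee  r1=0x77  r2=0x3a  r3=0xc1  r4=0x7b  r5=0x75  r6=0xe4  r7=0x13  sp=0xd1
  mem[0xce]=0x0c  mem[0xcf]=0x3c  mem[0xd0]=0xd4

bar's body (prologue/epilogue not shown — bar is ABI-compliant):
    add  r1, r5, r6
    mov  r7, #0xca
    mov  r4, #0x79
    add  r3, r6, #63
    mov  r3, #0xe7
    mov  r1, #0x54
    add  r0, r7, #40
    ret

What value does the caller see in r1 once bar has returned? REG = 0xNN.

REG = 0x77

prologue: push r1 → mem[0xd0]=0x77, sp=0xd0
body[0] add  r1, r5, r6 → r1=0x59
body[1] mov  r7, #0xca → r7=0xca
body[2] mov  r4, #0x79 → r4=0x79
body[3] add  r3, r6, #63 → r3=0x23
body[4] mov  r3, #0xe7 → r3=0xe7
body[5] mov  r1, #0x54 → r1=0x54
body[6] add  r0, r7, #40 → r0=0xf2
epilogue: pop r1=0x77, sp=0xd1
r1 is callee-saved → restored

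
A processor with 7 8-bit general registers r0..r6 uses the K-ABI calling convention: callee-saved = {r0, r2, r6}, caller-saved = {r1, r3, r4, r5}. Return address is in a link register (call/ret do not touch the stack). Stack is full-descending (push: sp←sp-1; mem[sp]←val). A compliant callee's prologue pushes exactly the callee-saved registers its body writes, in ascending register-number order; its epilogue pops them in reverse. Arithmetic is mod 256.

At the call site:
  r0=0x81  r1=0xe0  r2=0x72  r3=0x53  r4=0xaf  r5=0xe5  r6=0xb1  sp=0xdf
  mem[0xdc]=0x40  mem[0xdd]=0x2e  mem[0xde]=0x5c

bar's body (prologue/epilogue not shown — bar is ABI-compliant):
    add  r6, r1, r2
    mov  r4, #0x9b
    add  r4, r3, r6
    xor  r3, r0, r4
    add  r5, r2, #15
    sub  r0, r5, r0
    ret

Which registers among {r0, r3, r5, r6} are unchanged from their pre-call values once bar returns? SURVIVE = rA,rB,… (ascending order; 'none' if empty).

SURVIVE = r0,r6

prologue: push r0 -> mem[0xde]=0x81, sp=0xde
prologue: push r6 -> mem[0xdd]=0xb1, sp=0xdd
body[0] add  r6, r1, r2 -> r6=0x52
body[1] mov  r4, #0x9b -> r4=0x9b
body[2] add  r4, r3, r6 -> r4=0xa5
body[3] xor  r3, r0, r4 -> r3=0x24
body[4] add  r5, r2, #15 -> r5=0x81
body[5] sub  r0, r5, r0 -> r0=0x00
epilogue: pop r6=0xb1, sp=0xde
epilogue: pop r0=0x81, sp=0xdf
r0: callee-saved, written=True
r3: caller-saved, written=True
r5: caller-saved, written=True
r6: callee-saved, written=True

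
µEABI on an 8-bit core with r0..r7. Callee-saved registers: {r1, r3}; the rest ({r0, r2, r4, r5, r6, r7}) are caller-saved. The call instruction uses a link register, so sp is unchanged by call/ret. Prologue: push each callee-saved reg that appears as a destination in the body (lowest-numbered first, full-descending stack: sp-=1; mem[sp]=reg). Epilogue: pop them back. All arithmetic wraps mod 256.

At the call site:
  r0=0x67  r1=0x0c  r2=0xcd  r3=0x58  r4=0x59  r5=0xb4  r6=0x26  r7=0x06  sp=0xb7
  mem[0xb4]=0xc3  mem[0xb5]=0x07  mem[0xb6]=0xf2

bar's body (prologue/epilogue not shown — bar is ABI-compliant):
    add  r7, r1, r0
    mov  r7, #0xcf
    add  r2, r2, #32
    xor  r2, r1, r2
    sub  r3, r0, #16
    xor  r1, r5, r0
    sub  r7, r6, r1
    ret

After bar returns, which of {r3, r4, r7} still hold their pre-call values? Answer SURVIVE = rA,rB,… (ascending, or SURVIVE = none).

prologue: push r1 -> mem[0xb6]=0x0c, sp=0xb6
prologue: push r3 -> mem[0xb5]=0x58, sp=0xb5
body[0] add  r7, r1, r0 -> r7=0x73
body[1] mov  r7, #0xcf -> r7=0xcf
body[2] add  r2, r2, #32 -> r2=0xed
body[3] xor  r2, r1, r2 -> r2=0xe1
body[4] sub  r3, r0, #16 -> r3=0x57
body[5] xor  r1, r5, r0 -> r1=0xd3
body[6] sub  r7, r6, r1 -> r7=0x53
epilogue: pop r3=0x58, sp=0xb6
epilogue: pop r1=0x0c, sp=0xb7
r3: callee-saved, written=True
r4: caller-saved, written=False
r7: caller-saved, written=True

SURVIVE = r3,r4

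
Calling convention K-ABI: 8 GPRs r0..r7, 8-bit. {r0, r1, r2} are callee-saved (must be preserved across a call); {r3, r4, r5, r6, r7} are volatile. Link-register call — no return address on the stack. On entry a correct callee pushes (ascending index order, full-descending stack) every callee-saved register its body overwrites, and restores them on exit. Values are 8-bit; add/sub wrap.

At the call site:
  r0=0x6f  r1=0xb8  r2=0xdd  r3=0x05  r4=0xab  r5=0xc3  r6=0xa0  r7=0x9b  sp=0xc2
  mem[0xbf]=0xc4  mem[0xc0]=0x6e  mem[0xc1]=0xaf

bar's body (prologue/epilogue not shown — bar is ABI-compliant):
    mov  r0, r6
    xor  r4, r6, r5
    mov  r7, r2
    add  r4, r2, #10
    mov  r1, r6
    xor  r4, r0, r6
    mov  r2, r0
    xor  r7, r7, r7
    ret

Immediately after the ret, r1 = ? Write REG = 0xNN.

prologue: push r0 → mem[0xc1]=0x6f, sp=0xc1
prologue: push r1 → mem[0xc0]=0xb8, sp=0xc0
prologue: push r2 → mem[0xbf]=0xdd, sp=0xbf
body[0] mov  r0, r6 → r0=0xa0
body[1] xor  r4, r6, r5 → r4=0x63
body[2] mov  r7, r2 → r7=0xdd
body[3] add  r4, r2, #10 → r4=0xe7
body[4] mov  r1, r6 → r1=0xa0
body[5] xor  r4, r0, r6 → r4=0x00
body[6] mov  r2, r0 → r2=0xa0
body[7] xor  r7, r7, r7 → r7=0x00
epilogue: pop r2=0xdd, sp=0xc0
epilogue: pop r1=0xb8, sp=0xc1
epilogue: pop r0=0x6f, sp=0xc2
r1 is callee-saved → restored

REG = 0xb8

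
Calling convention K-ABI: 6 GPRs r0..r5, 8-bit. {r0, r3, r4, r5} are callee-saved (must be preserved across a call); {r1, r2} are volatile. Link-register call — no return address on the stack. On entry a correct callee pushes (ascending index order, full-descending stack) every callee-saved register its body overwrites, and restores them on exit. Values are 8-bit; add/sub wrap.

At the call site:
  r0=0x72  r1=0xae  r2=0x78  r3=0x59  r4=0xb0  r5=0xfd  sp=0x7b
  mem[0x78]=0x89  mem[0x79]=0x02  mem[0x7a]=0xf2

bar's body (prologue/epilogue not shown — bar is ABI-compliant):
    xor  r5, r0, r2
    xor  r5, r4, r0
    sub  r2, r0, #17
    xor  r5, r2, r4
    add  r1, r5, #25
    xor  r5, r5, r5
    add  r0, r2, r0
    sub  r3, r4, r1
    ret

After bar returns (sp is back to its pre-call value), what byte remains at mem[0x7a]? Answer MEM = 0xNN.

MEM = 0x72

prologue: push r0 -> mem[0x7a]=0x72, sp=0x7a
prologue: push r3 -> mem[0x79]=0x59, sp=0x79
prologue: push r5 -> mem[0x78]=0xfd, sp=0x78
body[0] xor  r5, r0, r2 -> r5=0x0a
body[1] xor  r5, r4, r0 -> r5=0xc2
body[2] sub  r2, r0, #17 -> r2=0x61
body[3] xor  r5, r2, r4 -> r5=0xd1
body[4] add  r1, r5, #25 -> r1=0xea
body[5] xor  r5, r5, r5 -> r5=0x00
body[6] add  r0, r2, r0 -> r0=0xd3
body[7] sub  r3, r4, r1 -> r3=0xc6
epilogue: pop r5=0xfd, sp=0x79
epilogue: pop r3=0x59, sp=0x7a
epilogue: pop r0=0x72, sp=0x7b
prologue pushed ['r0', 'r3', 'r5'] at ['0x7a', '0x79', '0x78']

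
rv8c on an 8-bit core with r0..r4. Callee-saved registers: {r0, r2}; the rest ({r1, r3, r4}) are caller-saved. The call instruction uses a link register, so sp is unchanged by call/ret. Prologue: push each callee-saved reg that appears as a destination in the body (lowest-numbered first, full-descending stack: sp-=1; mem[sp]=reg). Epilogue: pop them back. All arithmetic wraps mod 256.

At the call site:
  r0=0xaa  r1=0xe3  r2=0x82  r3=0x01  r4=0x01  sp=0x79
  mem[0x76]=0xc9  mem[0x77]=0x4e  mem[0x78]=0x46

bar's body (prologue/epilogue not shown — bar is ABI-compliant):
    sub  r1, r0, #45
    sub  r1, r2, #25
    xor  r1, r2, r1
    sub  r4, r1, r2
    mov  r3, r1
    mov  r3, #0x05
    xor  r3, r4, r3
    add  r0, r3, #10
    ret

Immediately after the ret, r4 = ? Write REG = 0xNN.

REG = 0x69

prologue: push r0 → mem[0x78]=0xaa, sp=0x78
body[0] sub  r1, r0, #45 → r1=0x7d
body[1] sub  r1, r2, #25 → r1=0x69
body[2] xor  r1, r2, r1 → r1=0xeb
body[3] sub  r4, r1, r2 → r4=0x69
body[4] mov  r3, r1 → r3=0xeb
body[5] mov  r3, #0x05 → r3=0x05
body[6] xor  r3, r4, r3 → r3=0x6c
body[7] add  r0, r3, #10 → r0=0x76
epilogue: pop r0=0xaa, sp=0x79
r4 is caller-saved → body value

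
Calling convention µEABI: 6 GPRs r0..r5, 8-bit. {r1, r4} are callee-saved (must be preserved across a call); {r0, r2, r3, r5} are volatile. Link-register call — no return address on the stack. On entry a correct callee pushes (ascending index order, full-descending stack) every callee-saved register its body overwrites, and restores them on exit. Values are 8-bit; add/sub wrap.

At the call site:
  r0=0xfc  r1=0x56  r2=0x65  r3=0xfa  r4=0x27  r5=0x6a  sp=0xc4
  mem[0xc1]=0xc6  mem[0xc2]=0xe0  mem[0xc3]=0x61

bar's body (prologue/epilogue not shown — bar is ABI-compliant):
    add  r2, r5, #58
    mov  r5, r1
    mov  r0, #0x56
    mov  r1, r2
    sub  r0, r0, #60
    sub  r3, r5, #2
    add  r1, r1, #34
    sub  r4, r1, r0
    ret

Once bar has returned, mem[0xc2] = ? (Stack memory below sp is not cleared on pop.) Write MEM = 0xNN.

prologue: push r1 -> mem[0xc3]=0x56, sp=0xc3
prologue: push r4 -> mem[0xc2]=0x27, sp=0xc2
body[0] add  r2, r5, #58 -> r2=0xa4
body[1] mov  r5, r1 -> r5=0x56
body[2] mov  r0, #0x56 -> r0=0x56
body[3] mov  r1, r2 -> r1=0xa4
body[4] sub  r0, r0, #60 -> r0=0x1a
body[5] sub  r3, r5, #2 -> r3=0x54
body[6] add  r1, r1, #34 -> r1=0xc6
body[7] sub  r4, r1, r0 -> r4=0xac
epilogue: pop r4=0x27, sp=0xc3
epilogue: pop r1=0x56, sp=0xc4
prologue pushed ['r1', 'r4'] at ['0xc3', '0xc2']

MEM = 0x27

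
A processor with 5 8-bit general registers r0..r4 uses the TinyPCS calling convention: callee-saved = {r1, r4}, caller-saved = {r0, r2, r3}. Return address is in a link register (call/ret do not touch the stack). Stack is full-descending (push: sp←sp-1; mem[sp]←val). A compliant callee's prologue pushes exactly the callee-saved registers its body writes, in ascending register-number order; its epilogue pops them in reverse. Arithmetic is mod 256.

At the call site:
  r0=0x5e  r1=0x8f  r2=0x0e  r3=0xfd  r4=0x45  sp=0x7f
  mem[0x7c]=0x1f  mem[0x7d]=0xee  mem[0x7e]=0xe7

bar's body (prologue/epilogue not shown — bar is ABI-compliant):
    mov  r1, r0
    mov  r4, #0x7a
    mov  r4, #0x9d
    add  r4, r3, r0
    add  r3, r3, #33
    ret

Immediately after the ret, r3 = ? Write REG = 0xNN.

REG = 0x1e

prologue: push r1 -> mem[0x7e]=0x8f, sp=0x7e
prologue: push r4 -> mem[0x7d]=0x45, sp=0x7d
body[0] mov  r1, r0 -> r1=0x5e
body[1] mov  r4, #0x7a -> r4=0x7a
body[2] mov  r4, #0x9d -> r4=0x9d
body[3] add  r4, r3, r0 -> r4=0x5b
body[4] add  r3, r3, #33 -> r3=0x1e
epilogue: pop r4=0x45, sp=0x7e
epilogue: pop r1=0x8f, sp=0x7f
r3 is caller-saved -> body value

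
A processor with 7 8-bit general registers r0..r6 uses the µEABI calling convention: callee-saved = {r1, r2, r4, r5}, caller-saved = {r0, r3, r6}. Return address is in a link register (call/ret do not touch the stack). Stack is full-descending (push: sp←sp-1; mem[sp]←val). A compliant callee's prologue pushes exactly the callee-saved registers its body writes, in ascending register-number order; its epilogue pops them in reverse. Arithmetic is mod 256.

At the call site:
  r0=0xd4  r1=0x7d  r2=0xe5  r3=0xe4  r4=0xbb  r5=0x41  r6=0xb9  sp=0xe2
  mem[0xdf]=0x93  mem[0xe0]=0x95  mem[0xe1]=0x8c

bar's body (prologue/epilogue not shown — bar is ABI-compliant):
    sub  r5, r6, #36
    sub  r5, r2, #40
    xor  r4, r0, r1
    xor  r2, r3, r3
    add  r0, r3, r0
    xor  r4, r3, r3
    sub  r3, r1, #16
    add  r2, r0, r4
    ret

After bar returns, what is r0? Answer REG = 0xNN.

REG = 0xb8

prologue: push r2 -> mem[0xe1]=0xe5, sp=0xe1
prologue: push r4 -> mem[0xe0]=0xbb, sp=0xe0
prologue: push r5 -> mem[0xdf]=0x41, sp=0xdf
body[0] sub  r5, r6, #36 -> r5=0x95
body[1] sub  r5, r2, #40 -> r5=0xbd
body[2] xor  r4, r0, r1 -> r4=0xa9
body[3] xor  r2, r3, r3 -> r2=0x00
body[4] add  r0, r3, r0 -> r0=0xb8
body[5] xor  r4, r3, r3 -> r4=0x00
body[6] sub  r3, r1, #16 -> r3=0x6d
body[7] add  r2, r0, r4 -> r2=0xb8
epilogue: pop r5=0x41, sp=0xe0
epilogue: pop r4=0xbb, sp=0xe1
epilogue: pop r2=0xe5, sp=0xe2
r0 is caller-saved -> body value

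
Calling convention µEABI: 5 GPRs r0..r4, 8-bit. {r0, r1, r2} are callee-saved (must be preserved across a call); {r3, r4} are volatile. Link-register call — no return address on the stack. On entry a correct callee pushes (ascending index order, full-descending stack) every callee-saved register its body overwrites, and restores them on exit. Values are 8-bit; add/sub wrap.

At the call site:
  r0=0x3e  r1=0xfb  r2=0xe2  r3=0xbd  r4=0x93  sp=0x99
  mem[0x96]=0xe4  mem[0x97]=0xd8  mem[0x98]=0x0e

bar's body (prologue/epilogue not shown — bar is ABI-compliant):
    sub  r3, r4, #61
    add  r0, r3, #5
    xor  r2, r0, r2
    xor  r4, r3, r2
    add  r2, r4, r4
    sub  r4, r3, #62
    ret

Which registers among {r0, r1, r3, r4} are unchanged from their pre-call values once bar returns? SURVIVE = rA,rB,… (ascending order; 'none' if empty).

SURVIVE = r0,r1

prologue: push r0 -> mem[0x98]=0x3e, sp=0x98
prologue: push r2 -> mem[0x97]=0xe2, sp=0x97
body[0] sub  r3, r4, #61 -> r3=0x56
body[1] add  r0, r3, #5 -> r0=0x5b
body[2] xor  r2, r0, r2 -> r2=0xb9
body[3] xor  r4, r3, r2 -> r4=0xef
body[4] add  r2, r4, r4 -> r2=0xde
body[5] sub  r4, r3, #62 -> r4=0x18
epilogue: pop r2=0xe2, sp=0x98
epilogue: pop r0=0x3e, sp=0x99
r0: callee-saved, written=True
r1: callee-saved, written=False
r3: caller-saved, written=True
r4: caller-saved, written=True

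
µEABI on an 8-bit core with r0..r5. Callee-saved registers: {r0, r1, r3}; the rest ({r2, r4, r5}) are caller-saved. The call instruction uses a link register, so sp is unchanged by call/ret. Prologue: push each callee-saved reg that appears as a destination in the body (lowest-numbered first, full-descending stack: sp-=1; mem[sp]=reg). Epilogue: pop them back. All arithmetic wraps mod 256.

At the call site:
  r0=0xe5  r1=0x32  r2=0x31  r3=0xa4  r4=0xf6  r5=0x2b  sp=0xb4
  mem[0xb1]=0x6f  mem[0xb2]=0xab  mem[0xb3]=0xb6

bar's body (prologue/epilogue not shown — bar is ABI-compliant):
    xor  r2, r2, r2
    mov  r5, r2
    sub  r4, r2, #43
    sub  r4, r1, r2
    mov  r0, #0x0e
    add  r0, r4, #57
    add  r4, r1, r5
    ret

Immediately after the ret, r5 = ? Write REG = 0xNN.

REG = 0x00

prologue: push r0 → mem[0xb3]=0xe5, sp=0xb3
body[0] xor  r2, r2, r2 → r2=0x00
body[1] mov  r5, r2 → r5=0x00
body[2] sub  r4, r2, #43 → r4=0xd5
body[3] sub  r4, r1, r2 → r4=0x32
body[4] mov  r0, #0x0e → r0=0x0e
body[5] add  r0, r4, #57 → r0=0x6b
body[6] add  r4, r1, r5 → r4=0x32
epilogue: pop r0=0xe5, sp=0xb4
r5 is caller-saved → body value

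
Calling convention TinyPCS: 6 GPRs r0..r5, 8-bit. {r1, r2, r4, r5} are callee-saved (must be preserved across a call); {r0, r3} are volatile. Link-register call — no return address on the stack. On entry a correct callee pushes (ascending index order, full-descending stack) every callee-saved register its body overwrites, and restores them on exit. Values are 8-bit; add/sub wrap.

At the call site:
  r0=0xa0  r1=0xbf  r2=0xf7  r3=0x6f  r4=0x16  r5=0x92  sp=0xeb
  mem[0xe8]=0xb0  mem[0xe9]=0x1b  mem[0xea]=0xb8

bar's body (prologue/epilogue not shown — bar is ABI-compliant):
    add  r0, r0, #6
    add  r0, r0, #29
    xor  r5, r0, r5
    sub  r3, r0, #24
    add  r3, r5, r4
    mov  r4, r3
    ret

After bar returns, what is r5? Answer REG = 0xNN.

REG = 0x92

prologue: push r4 -> mem[0xea]=0x16, sp=0xea
prologue: push r5 -> mem[0xe9]=0x92, sp=0xe9
body[0] add  r0, r0, #6 -> r0=0xa6
body[1] add  r0, r0, #29 -> r0=0xc3
body[2] xor  r5, r0, r5 -> r5=0x51
body[3] sub  r3, r0, #24 -> r3=0xab
body[4] add  r3, r5, r4 -> r3=0x67
body[5] mov  r4, r3 -> r4=0x67
epilogue: pop r5=0x92, sp=0xea
epilogue: pop r4=0x16, sp=0xeb
r5 is callee-saved -> restored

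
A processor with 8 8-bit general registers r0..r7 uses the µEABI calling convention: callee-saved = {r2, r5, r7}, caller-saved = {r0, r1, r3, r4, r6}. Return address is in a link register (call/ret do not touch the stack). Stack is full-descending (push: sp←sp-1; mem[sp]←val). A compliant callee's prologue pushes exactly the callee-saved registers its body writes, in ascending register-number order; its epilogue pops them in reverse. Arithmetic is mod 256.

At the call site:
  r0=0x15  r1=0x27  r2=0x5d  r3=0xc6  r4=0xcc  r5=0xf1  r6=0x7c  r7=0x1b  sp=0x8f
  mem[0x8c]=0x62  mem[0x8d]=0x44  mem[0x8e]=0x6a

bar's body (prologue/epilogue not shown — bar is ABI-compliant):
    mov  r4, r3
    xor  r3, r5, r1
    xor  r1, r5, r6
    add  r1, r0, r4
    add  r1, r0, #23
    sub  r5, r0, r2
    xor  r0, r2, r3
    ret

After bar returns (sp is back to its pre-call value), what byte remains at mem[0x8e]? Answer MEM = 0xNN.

prologue: push r5 -> mem[0x8e]=0xf1, sp=0x8e
body[0] mov  r4, r3 -> r4=0xc6
body[1] xor  r3, r5, r1 -> r3=0xd6
body[2] xor  r1, r5, r6 -> r1=0x8d
body[3] add  r1, r0, r4 -> r1=0xdb
body[4] add  r1, r0, #23 -> r1=0x2c
body[5] sub  r5, r0, r2 -> r5=0xb8
body[6] xor  r0, r2, r3 -> r0=0x8b
epilogue: pop r5=0xf1, sp=0x8f
prologue pushed ['r5'] at ['0x8e']

MEM = 0xf1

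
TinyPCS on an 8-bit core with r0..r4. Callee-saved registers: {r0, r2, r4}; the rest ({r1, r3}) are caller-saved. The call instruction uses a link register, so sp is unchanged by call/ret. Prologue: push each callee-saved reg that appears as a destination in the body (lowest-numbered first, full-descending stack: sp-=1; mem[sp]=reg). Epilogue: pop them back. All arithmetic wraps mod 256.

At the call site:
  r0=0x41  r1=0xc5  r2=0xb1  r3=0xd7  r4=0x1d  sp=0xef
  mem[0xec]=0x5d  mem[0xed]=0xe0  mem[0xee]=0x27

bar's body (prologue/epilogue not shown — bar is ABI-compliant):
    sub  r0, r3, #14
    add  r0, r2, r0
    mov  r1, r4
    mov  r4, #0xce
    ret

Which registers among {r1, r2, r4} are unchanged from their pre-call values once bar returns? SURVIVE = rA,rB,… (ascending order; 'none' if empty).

prologue: push r0 → mem[0xee]=0x41, sp=0xee
prologue: push r4 → mem[0xed]=0x1d, sp=0xed
body[0] sub  r0, r3, #14 → r0=0xc9
body[1] add  r0, r2, r0 → r0=0x7a
body[2] mov  r1, r4 → r1=0x1d
body[3] mov  r4, #0xce → r4=0xce
epilogue: pop r4=0x1d, sp=0xee
epilogue: pop r0=0x41, sp=0xef
r1: caller-saved, written=True
r2: callee-saved, written=False
r4: callee-saved, written=True

SURVIVE = r2,r4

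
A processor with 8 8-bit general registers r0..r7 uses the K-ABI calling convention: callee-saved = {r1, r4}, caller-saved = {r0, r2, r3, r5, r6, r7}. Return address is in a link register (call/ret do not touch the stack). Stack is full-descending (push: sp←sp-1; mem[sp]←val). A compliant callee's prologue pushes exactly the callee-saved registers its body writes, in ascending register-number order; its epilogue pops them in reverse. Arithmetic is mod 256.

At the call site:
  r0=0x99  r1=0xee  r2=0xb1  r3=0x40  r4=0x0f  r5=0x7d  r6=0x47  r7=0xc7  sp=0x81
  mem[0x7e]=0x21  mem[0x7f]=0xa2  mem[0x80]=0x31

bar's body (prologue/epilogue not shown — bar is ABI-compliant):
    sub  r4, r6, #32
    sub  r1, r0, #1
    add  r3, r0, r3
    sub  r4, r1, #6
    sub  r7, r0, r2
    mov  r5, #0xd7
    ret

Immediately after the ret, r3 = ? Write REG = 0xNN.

prologue: push r1 -> mem[0x80]=0xee, sp=0x80
prologue: push r4 -> mem[0x7f]=0x0f, sp=0x7f
body[0] sub  r4, r6, #32 -> r4=0x27
body[1] sub  r1, r0, #1 -> r1=0x98
body[2] add  r3, r0, r3 -> r3=0xd9
body[3] sub  r4, r1, #6 -> r4=0x92
body[4] sub  r7, r0, r2 -> r7=0xe8
body[5] mov  r5, #0xd7 -> r5=0xd7
epilogue: pop r4=0x0f, sp=0x80
epilogue: pop r1=0xee, sp=0x81
r3 is caller-saved -> body value

REG = 0xd9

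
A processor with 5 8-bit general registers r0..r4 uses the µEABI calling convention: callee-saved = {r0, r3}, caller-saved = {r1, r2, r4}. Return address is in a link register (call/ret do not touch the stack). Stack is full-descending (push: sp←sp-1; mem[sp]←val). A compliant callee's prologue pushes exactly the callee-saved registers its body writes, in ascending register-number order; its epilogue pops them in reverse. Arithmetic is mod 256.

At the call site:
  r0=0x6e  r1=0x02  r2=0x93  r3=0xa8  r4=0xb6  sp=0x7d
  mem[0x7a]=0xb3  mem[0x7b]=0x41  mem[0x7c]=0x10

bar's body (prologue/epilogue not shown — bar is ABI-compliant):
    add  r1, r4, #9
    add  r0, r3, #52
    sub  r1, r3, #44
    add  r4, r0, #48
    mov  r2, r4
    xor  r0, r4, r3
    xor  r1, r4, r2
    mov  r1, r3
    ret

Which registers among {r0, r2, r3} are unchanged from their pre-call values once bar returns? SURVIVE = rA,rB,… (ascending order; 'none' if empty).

prologue: push r0 -> mem[0x7c]=0x6e, sp=0x7c
body[0] add  r1, r4, #9 -> r1=0xbf
body[1] add  r0, r3, #52 -> r0=0xdc
body[2] sub  r1, r3, #44 -> r1=0x7c
body[3] add  r4, r0, #48 -> r4=0x0c
body[4] mov  r2, r4 -> r2=0x0c
body[5] xor  r0, r4, r3 -> r0=0xa4
body[6] xor  r1, r4, r2 -> r1=0x00
body[7] mov  r1, r3 -> r1=0xa8
epilogue: pop r0=0x6e, sp=0x7d
r0: callee-saved, written=True
r2: caller-saved, written=True
r3: callee-saved, written=False

SURVIVE = r0,r3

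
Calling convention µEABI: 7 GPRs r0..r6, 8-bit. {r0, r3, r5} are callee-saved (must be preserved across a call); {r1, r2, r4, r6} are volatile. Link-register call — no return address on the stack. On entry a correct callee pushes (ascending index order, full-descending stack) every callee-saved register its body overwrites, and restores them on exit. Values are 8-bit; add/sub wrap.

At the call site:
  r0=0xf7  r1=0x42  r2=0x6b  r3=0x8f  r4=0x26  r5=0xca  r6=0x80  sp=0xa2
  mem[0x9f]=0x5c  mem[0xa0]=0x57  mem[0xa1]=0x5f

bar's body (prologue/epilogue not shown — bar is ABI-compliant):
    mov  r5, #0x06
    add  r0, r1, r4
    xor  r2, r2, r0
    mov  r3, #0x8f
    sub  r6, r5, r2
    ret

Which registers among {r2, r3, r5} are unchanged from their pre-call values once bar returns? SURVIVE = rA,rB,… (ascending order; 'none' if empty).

SURVIVE = r3,r5

prologue: push r0 -> mem[0xa1]=0xf7, sp=0xa1
prologue: push r3 -> mem[0xa0]=0x8f, sp=0xa0
prologue: push r5 -> mem[0x9f]=0xca, sp=0x9f
body[0] mov  r5, #0x06 -> r5=0x06
body[1] add  r0, r1, r4 -> r0=0x68
body[2] xor  r2, r2, r0 -> r2=0x03
body[3] mov  r3, #0x8f -> r3=0x8f
body[4] sub  r6, r5, r2 -> r6=0x03
epilogue: pop r5=0xca, sp=0xa0
epilogue: pop r3=0x8f, sp=0xa1
epilogue: pop r0=0xf7, sp=0xa2
r2: caller-saved, written=True
r3: callee-saved, written=True
r5: callee-saved, written=True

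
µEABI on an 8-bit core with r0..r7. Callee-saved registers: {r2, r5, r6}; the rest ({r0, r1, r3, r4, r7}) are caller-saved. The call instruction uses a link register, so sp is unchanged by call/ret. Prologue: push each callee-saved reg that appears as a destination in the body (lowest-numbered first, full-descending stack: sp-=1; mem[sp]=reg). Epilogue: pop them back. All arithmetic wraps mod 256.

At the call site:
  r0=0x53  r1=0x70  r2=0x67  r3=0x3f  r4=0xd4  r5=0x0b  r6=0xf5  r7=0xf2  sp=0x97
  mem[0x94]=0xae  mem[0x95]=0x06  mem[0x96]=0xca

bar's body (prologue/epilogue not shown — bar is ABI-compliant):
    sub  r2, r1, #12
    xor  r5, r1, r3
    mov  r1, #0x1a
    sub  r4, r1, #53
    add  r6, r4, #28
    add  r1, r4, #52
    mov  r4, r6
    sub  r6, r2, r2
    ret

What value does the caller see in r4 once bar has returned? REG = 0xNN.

REG = 0x01

prologue: push r2 -> mem[0x96]=0x67, sp=0x96
prologue: push r5 -> mem[0x95]=0x0b, sp=0x95
prologue: push r6 -> mem[0x94]=0xf5, sp=0x94
body[0] sub  r2, r1, #12 -> r2=0x64
body[1] xor  r5, r1, r3 -> r5=0x4f
body[2] mov  r1, #0x1a -> r1=0x1a
body[3] sub  r4, r1, #53 -> r4=0xe5
body[4] add  r6, r4, #28 -> r6=0x01
body[5] add  r1, r4, #52 -> r1=0x19
body[6] mov  r4, r6 -> r4=0x01
body[7] sub  r6, r2, r2 -> r6=0x00
epilogue: pop r6=0xf5, sp=0x95
epilogue: pop r5=0x0b, sp=0x96
epilogue: pop r2=0x67, sp=0x97
r4 is caller-saved -> body value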